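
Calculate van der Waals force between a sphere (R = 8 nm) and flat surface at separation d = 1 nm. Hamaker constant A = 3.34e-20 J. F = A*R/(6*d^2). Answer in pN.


Convert to SI: R = 8 nm = 8e-09 m, d = 1 nm = 1e-09 m
F = A * R / (6 * d^2)
F = 3.34e-20 * 8e-09 / (6 * (1e-09)^2)
F = 4.45333e-11 N = 44.533 pN

44.533


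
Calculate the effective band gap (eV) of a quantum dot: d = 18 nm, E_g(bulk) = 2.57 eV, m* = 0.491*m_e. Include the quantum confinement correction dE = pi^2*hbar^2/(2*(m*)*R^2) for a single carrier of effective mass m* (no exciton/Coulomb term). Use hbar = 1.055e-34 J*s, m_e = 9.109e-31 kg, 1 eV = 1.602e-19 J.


Radius R = 18/2 nm = 9e-09 m
Confinement energy dE = pi^2 * hbar^2 / (2 * m_eff * m_e * R^2)
dE = pi^2 * (1.055e-34)^2 / (2 * 0.491 * 9.109e-31 * (9e-09)^2) J, divided by 1.602e-19 J/eV
dE = 0.0095 eV
Total band gap = E_g(bulk) + dE = 2.57 + 0.0095 = 2.5795 eV

2.5795


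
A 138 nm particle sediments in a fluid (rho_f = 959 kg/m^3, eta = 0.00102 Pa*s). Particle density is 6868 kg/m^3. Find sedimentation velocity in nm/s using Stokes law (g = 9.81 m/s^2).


Radius R = 138/2 nm = 6.9e-08 m
Density difference = 6868 - 959 = 5909 kg/m^3
v = 2 * R^2 * (rho_p - rho_f) * g / (9 * eta)
v = 2 * (6.9e-08)^2 * 5909 * 9.81 / (9 * 0.00102)
v = 6.01269e-08 m/s = 60.1269 nm/s

60.1269


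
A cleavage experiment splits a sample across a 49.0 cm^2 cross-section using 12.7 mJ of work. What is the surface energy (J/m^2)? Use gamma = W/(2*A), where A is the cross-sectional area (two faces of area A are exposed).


Convert: A = 49.0 cm^2 = 0.0049 m^2, W = 12.7 mJ = 0.0127 J
Cleaving exposes two faces of area A, so total new surface = 2*A and gamma = W / (2*A)
gamma = 0.0127 / (2 * 0.0049)
gamma = 1.296 J/m^2

1.296


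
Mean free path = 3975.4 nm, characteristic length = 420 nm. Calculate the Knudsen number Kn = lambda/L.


Knudsen number Kn = lambda / L
Kn = 3975.4 / 420
Kn = 9.4652

9.4652


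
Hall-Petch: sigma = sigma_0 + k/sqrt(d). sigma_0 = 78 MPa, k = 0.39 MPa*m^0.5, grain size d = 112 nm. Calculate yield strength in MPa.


d = 112 nm = 1.12e-07 m
sqrt(d) = 0.000334664
Hall-Petch contribution = k / sqrt(d) = 0.39 / 0.000334664 = 1165.3 MPa
sigma = sigma_0 + k/sqrt(d) = 78 + 1165.3 = 1243.3 MPa

1243.3


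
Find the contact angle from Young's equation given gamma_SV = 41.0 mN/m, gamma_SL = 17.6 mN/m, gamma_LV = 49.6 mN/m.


cos(theta) = (gamma_SV - gamma_SL) / gamma_LV
cos(theta) = (41.0 - 17.6) / 49.6
cos(theta) = 0.471774
theta = arccos(0.471774) = 61.85 degrees

61.85


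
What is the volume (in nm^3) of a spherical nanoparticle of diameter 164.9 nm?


Radius r = 164.9/2 = 82.45 nm
Volume V = (4/3) * pi * r^3
V = (4/3) * pi * (82.45)^3
V = 2347797.25 nm^3

2347797.25


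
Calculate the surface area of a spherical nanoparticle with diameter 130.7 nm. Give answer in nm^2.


Radius r = 130.7/2 = 65.35 nm
Surface area SA = 4 * pi * r^2
SA = 4 * pi * (65.35)^2
SA = 53666.23 nm^2

53666.23


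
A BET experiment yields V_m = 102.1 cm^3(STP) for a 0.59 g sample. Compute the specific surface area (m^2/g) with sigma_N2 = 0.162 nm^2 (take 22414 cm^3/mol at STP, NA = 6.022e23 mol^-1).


Number of moles in monolayer = V_m / 22414 = 102.1 / 22414 = 0.00455519
Number of molecules = moles * NA = 0.00455519 * 6.022e23
SA = molecules * sigma / mass
SA = (102.1 / 22414) * 6.022e23 * 0.162e-18 / 0.59
SA = 753.2 m^2/g

753.2


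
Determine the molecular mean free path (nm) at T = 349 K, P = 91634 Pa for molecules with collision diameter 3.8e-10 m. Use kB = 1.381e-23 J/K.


Mean free path: lambda = kB*T / (sqrt(2) * pi * d^2 * P)
lambda = 1.381e-23 * 349 / (sqrt(2) * pi * (3.8e-10)^2 * 91634)
lambda = 8.19842e-08 m
lambda = 81.98 nm

81.98


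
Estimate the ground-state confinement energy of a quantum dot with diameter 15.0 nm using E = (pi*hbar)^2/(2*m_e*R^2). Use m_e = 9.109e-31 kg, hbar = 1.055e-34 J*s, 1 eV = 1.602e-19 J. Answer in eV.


Radius R = 15.0/2 = 7.5 nm = 7.5e-09 m
E = (pi * 1.055e-34)^2 / (2 * 9.109e-31 * (7.5e-09)^2)
E(J) = 1.07197e-21
E = E(J) / 1.602e-19 = 0.0067 eV

0.0067


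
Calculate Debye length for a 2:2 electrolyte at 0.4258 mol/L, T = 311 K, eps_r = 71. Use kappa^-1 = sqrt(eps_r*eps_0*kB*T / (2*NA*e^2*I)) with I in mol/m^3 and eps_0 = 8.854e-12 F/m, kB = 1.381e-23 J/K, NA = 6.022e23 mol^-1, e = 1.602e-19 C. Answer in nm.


Ionic strength I = 0.4258 * 2^2 * 1000 = 1703.2 mol/m^3
kappa^-1 = sqrt(71 * 8.854e-12 * 1.381e-23 * 311 / (2 * 6.022e23 * (1.602e-19)^2 * 1703.2))
kappa^-1 = 0.226 nm

0.226


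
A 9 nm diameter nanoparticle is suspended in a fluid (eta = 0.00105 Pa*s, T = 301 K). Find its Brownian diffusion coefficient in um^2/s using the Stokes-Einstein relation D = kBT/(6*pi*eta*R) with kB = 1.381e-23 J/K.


Radius R = 9/2 = 4.5 nm = 4.5e-09 m
D = kB*T / (6*pi*eta*R)
D = 1.381e-23 * 301 / (6 * pi * 0.00105 * 4.5e-09)
D = 4.66721e-11 m^2/s = 46.672 um^2/s

46.672


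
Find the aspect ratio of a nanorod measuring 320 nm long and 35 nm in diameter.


Aspect ratio AR = length / diameter
AR = 320 / 35
AR = 9.14

9.14


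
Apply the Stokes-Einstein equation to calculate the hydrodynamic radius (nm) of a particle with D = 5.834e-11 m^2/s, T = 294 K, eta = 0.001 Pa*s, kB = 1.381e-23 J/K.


Stokes-Einstein: R = kB*T / (6*pi*eta*D)
R = 1.381e-23 * 294 / (6 * pi * 0.001 * 5.834e-11)
R = 3.6921e-09 m = 3.69 nm

3.69


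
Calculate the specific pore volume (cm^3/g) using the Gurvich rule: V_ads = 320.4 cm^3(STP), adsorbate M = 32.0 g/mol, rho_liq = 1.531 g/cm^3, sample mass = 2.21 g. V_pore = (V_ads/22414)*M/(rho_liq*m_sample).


Moles adsorbed n = V_ads / 22414 = 320.4 / 22414 = 1.429464e-02 mol
Liquid volume V_liq = n * M / rho_liq = 1.429464e-02 * 32.0 / 1.531 = 0.29878 cm^3
Specific pore volume V_pore = V_liq / m_sample = 0.29878 / 2.21
V_pore = 0.1352 cm^3/g

0.1352


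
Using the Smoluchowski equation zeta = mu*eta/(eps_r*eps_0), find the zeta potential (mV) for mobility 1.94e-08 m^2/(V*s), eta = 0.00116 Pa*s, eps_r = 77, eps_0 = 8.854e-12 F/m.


Smoluchowski equation: zeta = mu * eta / (eps_r * eps_0)
zeta = 1.94e-08 * 0.00116 / (77 * 8.854e-12)
zeta = 0.033009 V = 33.01 mV

33.01


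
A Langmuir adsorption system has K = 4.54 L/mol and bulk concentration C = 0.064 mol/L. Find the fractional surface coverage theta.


Langmuir isotherm: theta = K*C / (1 + K*C)
K*C = 4.54 * 0.064 = 0.29056
theta = 0.29056 / (1 + 0.29056) = 0.29056 / 1.29056
theta = 0.2251

0.2251


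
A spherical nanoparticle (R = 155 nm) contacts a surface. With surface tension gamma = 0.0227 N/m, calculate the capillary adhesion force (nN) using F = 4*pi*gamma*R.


Convert radius: R = 155 nm = 1.55e-07 m
F = 4 * pi * gamma * R
F = 4 * pi * 0.0227 * 1.55e-07
F = 4.42148e-08 N = 44.2148 nN

44.2148


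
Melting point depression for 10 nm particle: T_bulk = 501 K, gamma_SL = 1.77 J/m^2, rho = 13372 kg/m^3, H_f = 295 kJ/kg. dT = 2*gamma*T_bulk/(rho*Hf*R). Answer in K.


Radius R = 10/2 = 5 nm = 5e-09 m
Convert H_f = 295 kJ/kg = 295000 J/kg
dT = 2 * gamma_SL * T_bulk / (rho * H_f * R)
dT = 2 * 1.77 * 501 / (13372 * 295000 * 5e-09)
dT = 89.9 K

89.9


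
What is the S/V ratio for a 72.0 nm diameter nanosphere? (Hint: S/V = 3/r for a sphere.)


Radius r = 72.0/2 = 36 nm
S/V = 3 / r = 3 / 36
S/V = 0.0833 nm^-1

0.0833


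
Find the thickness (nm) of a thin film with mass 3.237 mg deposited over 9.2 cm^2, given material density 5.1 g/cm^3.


Convert: m = 3.237 mg = 3.2370e-06 kg, A = 9.2 cm^2 = 9.2000e-04 m^2, rho = 5.1 g/cm^3 = 5100 kg/m^3
t = m / (A * rho)
t = 3.2370e-06 / (9.2000e-04 * 5100)
t = 6.8990e-07 m = 689.9 nm

689.9


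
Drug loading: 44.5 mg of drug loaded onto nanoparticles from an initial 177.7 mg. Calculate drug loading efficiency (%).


Drug loading efficiency = (drug loaded / drug initial) * 100
DLE = 44.5 / 177.7 * 100
DLE = 0.2504 * 100
DLE = 25.04%

25.04


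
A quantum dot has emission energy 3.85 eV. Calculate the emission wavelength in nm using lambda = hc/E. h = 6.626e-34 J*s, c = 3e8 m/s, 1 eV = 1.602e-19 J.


Convert energy: E = 3.85 eV = 3.85 * 1.602e-19 = 6.1677e-19 J
lambda = h*c / E = 6.626e-34 * 3e8 / 6.1677e-19
lambda = 3.22292e-07 m = 322.3 nm

322.3


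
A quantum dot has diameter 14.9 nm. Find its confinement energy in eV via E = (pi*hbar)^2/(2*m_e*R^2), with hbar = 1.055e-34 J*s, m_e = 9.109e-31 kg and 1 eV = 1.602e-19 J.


Radius R = 14.9/2 = 7.45 nm = 7.45e-09 m
E = (pi * 1.055e-34)^2 / (2 * 9.109e-31 * (7.45e-09)^2)
E(J) = 1.0864e-21
E = E(J) / 1.602e-19 = 0.0068 eV

0.0068


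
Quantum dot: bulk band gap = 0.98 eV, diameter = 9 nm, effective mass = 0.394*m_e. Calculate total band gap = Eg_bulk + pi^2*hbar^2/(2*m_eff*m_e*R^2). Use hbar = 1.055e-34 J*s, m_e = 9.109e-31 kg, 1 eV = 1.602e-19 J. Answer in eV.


Radius R = 9/2 nm = 4.5e-09 m
Confinement energy dE = pi^2 * hbar^2 / (2 * m_eff * m_e * R^2)
dE = pi^2 * (1.055e-34)^2 / (2 * 0.394 * 9.109e-31 * (4.5e-09)^2) J, divided by 1.602e-19 J/eV
dE = 0.0472 eV
Total band gap = E_g(bulk) + dE = 0.98 + 0.0472 = 1.0272 eV

1.0272


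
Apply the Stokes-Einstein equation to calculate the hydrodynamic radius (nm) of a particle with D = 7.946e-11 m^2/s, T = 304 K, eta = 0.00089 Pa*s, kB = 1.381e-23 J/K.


Stokes-Einstein: R = kB*T / (6*pi*eta*D)
R = 1.381e-23 * 304 / (6 * pi * 0.00089 * 7.946e-11)
R = 3.1494e-09 m = 3.15 nm

3.15


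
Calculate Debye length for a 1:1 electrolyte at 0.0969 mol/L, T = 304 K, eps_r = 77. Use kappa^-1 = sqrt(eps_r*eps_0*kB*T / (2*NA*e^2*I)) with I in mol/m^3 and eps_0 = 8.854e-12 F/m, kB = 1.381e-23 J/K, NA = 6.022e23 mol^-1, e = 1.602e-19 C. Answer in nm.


Ionic strength I = 0.0969 * 1^2 * 1000 = 96.9 mol/m^3
kappa^-1 = sqrt(77 * 8.854e-12 * 1.381e-23 * 304 / (2 * 6.022e23 * (1.602e-19)^2 * 96.9))
kappa^-1 = 0.978 nm

0.978


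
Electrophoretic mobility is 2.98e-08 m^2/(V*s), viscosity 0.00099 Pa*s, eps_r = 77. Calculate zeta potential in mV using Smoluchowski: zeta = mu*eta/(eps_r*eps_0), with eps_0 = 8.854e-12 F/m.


Smoluchowski equation: zeta = mu * eta / (eps_r * eps_0)
zeta = 2.98e-08 * 0.00099 / (77 * 8.854e-12)
zeta = 0.043273 V = 43.27 mV

43.27


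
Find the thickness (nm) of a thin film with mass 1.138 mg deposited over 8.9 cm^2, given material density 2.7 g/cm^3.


Convert: m = 1.138 mg = 1.1380e-06 kg, A = 8.9 cm^2 = 8.9000e-04 m^2, rho = 2.7 g/cm^3 = 2700 kg/m^3
t = m / (A * rho)
t = 1.1380e-06 / (8.9000e-04 * 2700)
t = 4.7357e-07 m = 473.6 nm

473.6


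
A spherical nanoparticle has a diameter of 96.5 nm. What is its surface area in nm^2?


Radius r = 96.5/2 = 48.25 nm
Surface area SA = 4 * pi * r^2
SA = 4 * pi * (48.25)^2
SA = 29255.3 nm^2

29255.3


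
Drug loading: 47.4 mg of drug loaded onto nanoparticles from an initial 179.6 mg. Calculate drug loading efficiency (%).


Drug loading efficiency = (drug loaded / drug initial) * 100
DLE = 47.4 / 179.6 * 100
DLE = 0.2639 * 100
DLE = 26.39%

26.39


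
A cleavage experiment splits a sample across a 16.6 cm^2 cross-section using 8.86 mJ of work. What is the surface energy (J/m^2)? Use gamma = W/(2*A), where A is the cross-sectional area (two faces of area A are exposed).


Convert: A = 16.6 cm^2 = 0.00166 m^2, W = 8.86 mJ = 0.00886 J
Cleaving exposes two faces of area A, so total new surface = 2*A and gamma = W / (2*A)
gamma = 0.00886 / (2 * 0.00166)
gamma = 2.669 J/m^2

2.669


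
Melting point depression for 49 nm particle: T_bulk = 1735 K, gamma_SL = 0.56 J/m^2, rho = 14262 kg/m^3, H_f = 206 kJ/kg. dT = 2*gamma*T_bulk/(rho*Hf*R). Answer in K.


Radius R = 49/2 = 24.5 nm = 2.45e-08 m
Convert H_f = 206 kJ/kg = 206000 J/kg
dT = 2 * gamma_SL * T_bulk / (rho * H_f * R)
dT = 2 * 0.56 * 1735 / (14262 * 206000 * 2.45e-08)
dT = 27.0 K

27.0


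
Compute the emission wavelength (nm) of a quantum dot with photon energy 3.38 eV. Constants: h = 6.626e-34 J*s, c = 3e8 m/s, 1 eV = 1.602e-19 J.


Convert energy: E = 3.38 eV = 3.38 * 1.602e-19 = 5.41476e-19 J
lambda = h*c / E = 6.626e-34 * 3e8 / 5.41476e-19
lambda = 3.67108e-07 m = 367.1 nm

367.1


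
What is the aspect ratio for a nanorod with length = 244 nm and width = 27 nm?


Aspect ratio AR = length / diameter
AR = 244 / 27
AR = 9.04

9.04


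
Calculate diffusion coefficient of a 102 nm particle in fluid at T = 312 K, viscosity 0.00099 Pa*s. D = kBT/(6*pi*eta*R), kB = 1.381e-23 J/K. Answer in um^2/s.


Radius R = 102/2 = 51 nm = 5.1e-08 m
D = kB*T / (6*pi*eta*R)
D = 1.381e-23 * 312 / (6 * pi * 0.00099 * 5.1e-08)
D = 4.52733e-12 m^2/s = 4.527 um^2/s

4.527


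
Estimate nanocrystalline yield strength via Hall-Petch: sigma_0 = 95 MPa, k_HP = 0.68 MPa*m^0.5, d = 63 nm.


d = 63 nm = 6.3e-08 m
sqrt(d) = 0.000250998
Hall-Petch contribution = k / sqrt(d) = 0.68 / 0.000250998 = 2709.2 MPa
sigma = sigma_0 + k/sqrt(d) = 95 + 2709.2 = 2804.2 MPa

2804.2


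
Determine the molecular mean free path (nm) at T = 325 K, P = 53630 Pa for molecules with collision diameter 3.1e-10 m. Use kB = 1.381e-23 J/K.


Mean free path: lambda = kB*T / (sqrt(2) * pi * d^2 * P)
lambda = 1.381e-23 * 325 / (sqrt(2) * pi * (3.1e-10)^2 * 53630)
lambda = 1.96011e-07 m
lambda = 196.01 nm

196.01


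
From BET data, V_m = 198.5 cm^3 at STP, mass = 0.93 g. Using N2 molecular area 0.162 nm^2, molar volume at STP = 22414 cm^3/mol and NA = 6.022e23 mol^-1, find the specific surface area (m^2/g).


Number of moles in monolayer = V_m / 22414 = 198.5 / 22414 = 0.00885607
Number of molecules = moles * NA = 0.00885607 * 6.022e23
SA = molecules * sigma / mass
SA = (198.5 / 22414) * 6.022e23 * 0.162e-18 / 0.93
SA = 929.0 m^2/g

929.0


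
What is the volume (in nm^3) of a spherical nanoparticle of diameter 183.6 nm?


Radius r = 183.6/2 = 91.8 nm
Volume V = (4/3) * pi * r^3
V = (4/3) * pi * (91.8)^3
V = 3240534.53 nm^3

3240534.53


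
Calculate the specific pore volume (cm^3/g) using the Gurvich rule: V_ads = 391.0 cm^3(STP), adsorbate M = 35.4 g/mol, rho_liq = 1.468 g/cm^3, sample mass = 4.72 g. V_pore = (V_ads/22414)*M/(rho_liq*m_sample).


Moles adsorbed n = V_ads / 22414 = 391.0 / 22414 = 1.744445e-02 mol
Liquid volume V_liq = n * M / rho_liq = 1.744445e-02 * 35.4 / 1.468 = 0.42066 cm^3
Specific pore volume V_pore = V_liq / m_sample = 0.42066 / 4.72
V_pore = 0.0891 cm^3/g

0.0891


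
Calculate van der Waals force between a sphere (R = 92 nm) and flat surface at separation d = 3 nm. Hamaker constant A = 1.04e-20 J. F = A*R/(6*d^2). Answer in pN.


Convert to SI: R = 92 nm = 9.2e-08 m, d = 3 nm = 3e-09 m
F = A * R / (6 * d^2)
F = 1.04e-20 * 9.2e-08 / (6 * (3e-09)^2)
F = 1.77185e-11 N = 17.719 pN

17.719


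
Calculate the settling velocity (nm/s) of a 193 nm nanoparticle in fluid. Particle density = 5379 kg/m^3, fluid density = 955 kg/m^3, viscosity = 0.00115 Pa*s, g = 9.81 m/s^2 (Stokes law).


Radius R = 193/2 nm = 9.65e-08 m
Density difference = 5379 - 955 = 4424 kg/m^3
v = 2 * R^2 * (rho_p - rho_f) * g / (9 * eta)
v = 2 * (9.65e-08)^2 * 4424 * 9.81 / (9 * 0.00115)
v = 7.80959e-08 m/s = 78.0959 nm/s

78.0959


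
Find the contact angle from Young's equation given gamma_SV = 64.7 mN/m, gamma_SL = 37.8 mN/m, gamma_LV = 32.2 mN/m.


cos(theta) = (gamma_SV - gamma_SL) / gamma_LV
cos(theta) = (64.7 - 37.8) / 32.2
cos(theta) = 0.835404
theta = arccos(0.835404) = 33.34 degrees

33.34


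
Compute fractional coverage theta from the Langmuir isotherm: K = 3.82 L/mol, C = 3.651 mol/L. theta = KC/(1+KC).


Langmuir isotherm: theta = K*C / (1 + K*C)
K*C = 3.82 * 3.651 = 13.94682
theta = 13.94682 / (1 + 13.94682) = 13.94682 / 14.94682
theta = 0.9331

0.9331


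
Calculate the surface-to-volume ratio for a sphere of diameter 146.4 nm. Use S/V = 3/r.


Radius r = 146.4/2 = 73.2 nm
S/V = 3 / r = 3 / 73.2
S/V = 0.041 nm^-1

0.041


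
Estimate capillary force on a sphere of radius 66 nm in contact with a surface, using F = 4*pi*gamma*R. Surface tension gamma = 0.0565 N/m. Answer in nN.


Convert radius: R = 66 nm = 6.6e-08 m
F = 4 * pi * gamma * R
F = 4 * pi * 0.0565 * 6.6e-08
F = 4.686e-08 N = 46.86 nN

46.86


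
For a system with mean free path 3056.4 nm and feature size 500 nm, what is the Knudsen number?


Knudsen number Kn = lambda / L
Kn = 3056.4 / 500
Kn = 6.1128

6.1128


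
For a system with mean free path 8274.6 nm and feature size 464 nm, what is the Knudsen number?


Knudsen number Kn = lambda / L
Kn = 8274.6 / 464
Kn = 17.8332

17.8332


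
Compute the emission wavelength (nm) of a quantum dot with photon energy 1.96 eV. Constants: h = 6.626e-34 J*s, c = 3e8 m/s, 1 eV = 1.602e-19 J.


Convert energy: E = 1.96 eV = 1.96 * 1.602e-19 = 3.13992e-19 J
lambda = h*c / E = 6.626e-34 * 3e8 / 3.13992e-19
lambda = 6.33073e-07 m = 633.1 nm

633.1


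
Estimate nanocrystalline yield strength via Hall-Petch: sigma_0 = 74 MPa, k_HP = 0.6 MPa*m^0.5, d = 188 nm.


d = 188 nm = 1.88e-07 m
sqrt(d) = 0.0004335897
Hall-Petch contribution = k / sqrt(d) = 0.6 / 0.0004335897 = 1383.8 MPa
sigma = sigma_0 + k/sqrt(d) = 74 + 1383.8 = 1457.8 MPa

1457.8


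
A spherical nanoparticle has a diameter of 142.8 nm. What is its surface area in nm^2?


Radius r = 142.8/2 = 71.4 nm
Surface area SA = 4 * pi * r^2
SA = 4 * pi * (71.4)^2
SA = 64062.85 nm^2

64062.85


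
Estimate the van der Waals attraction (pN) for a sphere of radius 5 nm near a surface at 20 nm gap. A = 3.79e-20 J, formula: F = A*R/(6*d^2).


Convert to SI: R = 5 nm = 5e-09 m, d = 20 nm = 2e-08 m
F = A * R / (6 * d^2)
F = 3.79e-20 * 5e-09 / (6 * (2e-08)^2)
F = 7.89583e-14 N = 0.079 pN

0.079


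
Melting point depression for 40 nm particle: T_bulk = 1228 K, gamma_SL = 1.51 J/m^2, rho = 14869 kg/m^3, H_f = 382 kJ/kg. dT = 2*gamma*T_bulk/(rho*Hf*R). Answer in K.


Radius R = 40/2 = 20 nm = 2e-08 m
Convert H_f = 382 kJ/kg = 382000 J/kg
dT = 2 * gamma_SL * T_bulk / (rho * H_f * R)
dT = 2 * 1.51 * 1228 / (14869 * 382000 * 2e-08)
dT = 32.6 K

32.6


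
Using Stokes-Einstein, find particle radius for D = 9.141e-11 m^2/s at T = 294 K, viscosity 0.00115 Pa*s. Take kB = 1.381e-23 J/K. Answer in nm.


Stokes-Einstein: R = kB*T / (6*pi*eta*D)
R = 1.381e-23 * 294 / (6 * pi * 0.00115 * 9.141e-11)
R = 2.04903e-09 m = 2.05 nm

2.05


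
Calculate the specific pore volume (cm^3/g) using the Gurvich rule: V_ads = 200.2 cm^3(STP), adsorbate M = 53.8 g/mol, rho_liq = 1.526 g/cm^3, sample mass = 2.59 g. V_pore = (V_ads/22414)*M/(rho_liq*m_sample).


Moles adsorbed n = V_ads / 22414 = 200.2 / 22414 = 8.931918e-03 mol
Liquid volume V_liq = n * M / rho_liq = 8.931918e-03 * 53.8 / 1.526 = 0.31490 cm^3
Specific pore volume V_pore = V_liq / m_sample = 0.31490 / 2.59
V_pore = 0.1216 cm^3/g

0.1216


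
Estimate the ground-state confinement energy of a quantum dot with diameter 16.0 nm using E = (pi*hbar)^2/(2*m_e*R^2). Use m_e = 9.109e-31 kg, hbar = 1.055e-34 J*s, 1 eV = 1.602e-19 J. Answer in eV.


Radius R = 16.0/2 = 8 nm = 8e-09 m
E = (pi * 1.055e-34)^2 / (2 * 9.109e-31 * (8e-09)^2)
E(J) = 9.42159e-22
E = E(J) / 1.602e-19 = 0.0059 eV

0.0059


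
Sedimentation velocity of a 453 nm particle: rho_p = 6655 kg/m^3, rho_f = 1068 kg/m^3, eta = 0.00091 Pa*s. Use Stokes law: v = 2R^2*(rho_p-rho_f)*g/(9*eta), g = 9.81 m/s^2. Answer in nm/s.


Radius R = 453/2 nm = 2.265e-07 m
Density difference = 6655 - 1068 = 5587 kg/m^3
v = 2 * R^2 * (rho_p - rho_f) * g / (9 * eta)
v = 2 * (2.265e-07)^2 * 5587 * 9.81 / (9 * 0.00091)
v = 6.86642e-07 m/s = 686.6417 nm/s

686.6417


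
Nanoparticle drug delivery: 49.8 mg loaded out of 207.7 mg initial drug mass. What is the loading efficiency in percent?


Drug loading efficiency = (drug loaded / drug initial) * 100
DLE = 49.8 / 207.7 * 100
DLE = 0.2398 * 100
DLE = 23.98%

23.98


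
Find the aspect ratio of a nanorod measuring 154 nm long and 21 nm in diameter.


Aspect ratio AR = length / diameter
AR = 154 / 21
AR = 7.33

7.33


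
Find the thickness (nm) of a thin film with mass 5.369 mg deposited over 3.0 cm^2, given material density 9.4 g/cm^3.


Convert: m = 5.369 mg = 5.3690e-06 kg, A = 3.0 cm^2 = 3.0000e-04 m^2, rho = 9.4 g/cm^3 = 9400 kg/m^3
t = m / (A * rho)
t = 5.3690e-06 / (3.0000e-04 * 9400)
t = 1.9039e-06 m = 1903.9 nm

1903.9


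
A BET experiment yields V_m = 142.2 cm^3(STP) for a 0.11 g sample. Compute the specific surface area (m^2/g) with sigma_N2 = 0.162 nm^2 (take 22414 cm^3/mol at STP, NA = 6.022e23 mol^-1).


Number of moles in monolayer = V_m / 22414 = 142.2 / 22414 = 0.00634425
Number of molecules = moles * NA = 0.00634425 * 6.022e23
SA = molecules * sigma / mass
SA = (142.2 / 22414) * 6.022e23 * 0.162e-18 / 0.11
SA = 5626.6 m^2/g

5626.6


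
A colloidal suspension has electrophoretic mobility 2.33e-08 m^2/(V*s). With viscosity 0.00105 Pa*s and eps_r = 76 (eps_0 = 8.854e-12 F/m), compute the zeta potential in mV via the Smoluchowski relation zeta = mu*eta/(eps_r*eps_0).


Smoluchowski equation: zeta = mu * eta / (eps_r * eps_0)
zeta = 2.33e-08 * 0.00105 / (76 * 8.854e-12)
zeta = 0.036357 V = 36.36 mV

36.36


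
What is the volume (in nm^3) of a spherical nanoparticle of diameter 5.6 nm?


Radius r = 5.6/2 = 2.8 nm
Volume V = (4/3) * pi * r^3
V = (4/3) * pi * (2.8)^3
V = 91.95 nm^3

91.95


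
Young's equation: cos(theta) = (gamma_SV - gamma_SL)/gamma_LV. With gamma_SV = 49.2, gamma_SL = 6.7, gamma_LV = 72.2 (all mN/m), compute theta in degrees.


cos(theta) = (gamma_SV - gamma_SL) / gamma_LV
cos(theta) = (49.2 - 6.7) / 72.2
cos(theta) = 0.588643
theta = arccos(0.588643) = 53.94 degrees

53.94


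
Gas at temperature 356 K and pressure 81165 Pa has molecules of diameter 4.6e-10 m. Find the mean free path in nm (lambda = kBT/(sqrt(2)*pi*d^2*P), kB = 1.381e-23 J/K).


Mean free path: lambda = kB*T / (sqrt(2) * pi * d^2 * P)
lambda = 1.381e-23 * 356 / (sqrt(2) * pi * (4.6e-10)^2 * 81165)
lambda = 6.44309e-08 m
lambda = 64.43 nm

64.43


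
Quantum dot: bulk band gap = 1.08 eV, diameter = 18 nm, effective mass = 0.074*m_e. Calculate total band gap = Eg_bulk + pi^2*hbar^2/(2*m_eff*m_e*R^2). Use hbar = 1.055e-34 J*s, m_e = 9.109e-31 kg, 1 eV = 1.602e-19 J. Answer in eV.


Radius R = 18/2 nm = 9e-09 m
Confinement energy dE = pi^2 * hbar^2 / (2 * m_eff * m_e * R^2)
dE = pi^2 * (1.055e-34)^2 / (2 * 0.074 * 9.109e-31 * (9e-09)^2) J, divided by 1.602e-19 J/eV
dE = 0.0628 eV
Total band gap = E_g(bulk) + dE = 1.08 + 0.0628 = 1.1428 eV

1.1428


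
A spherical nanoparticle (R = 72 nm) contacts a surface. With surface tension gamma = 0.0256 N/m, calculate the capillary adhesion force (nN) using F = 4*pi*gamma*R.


Convert radius: R = 72 nm = 7.2e-08 m
F = 4 * pi * gamma * R
F = 4 * pi * 0.0256 * 7.2e-08
F = 2.31623e-08 N = 23.1623 nN

23.1623


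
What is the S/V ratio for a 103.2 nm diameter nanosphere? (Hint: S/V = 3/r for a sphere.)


Radius r = 103.2/2 = 51.6 nm
S/V = 3 / r = 3 / 51.6
S/V = 0.0581 nm^-1

0.0581


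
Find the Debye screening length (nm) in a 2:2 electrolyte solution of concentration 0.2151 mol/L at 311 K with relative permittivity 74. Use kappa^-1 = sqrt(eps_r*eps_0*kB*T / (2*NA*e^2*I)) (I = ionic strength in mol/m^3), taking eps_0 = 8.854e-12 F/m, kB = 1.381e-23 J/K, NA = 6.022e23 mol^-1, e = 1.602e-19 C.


Ionic strength I = 0.2151 * 2^2 * 1000 = 860.4 mol/m^3
kappa^-1 = sqrt(74 * 8.854e-12 * 1.381e-23 * 311 / (2 * 6.022e23 * (1.602e-19)^2 * 860.4))
kappa^-1 = 0.325 nm

0.325


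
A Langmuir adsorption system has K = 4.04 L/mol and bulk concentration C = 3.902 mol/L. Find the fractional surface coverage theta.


Langmuir isotherm: theta = K*C / (1 + K*C)
K*C = 4.04 * 3.902 = 15.76408
theta = 15.76408 / (1 + 15.76408) = 15.76408 / 16.76408
theta = 0.9403

0.9403


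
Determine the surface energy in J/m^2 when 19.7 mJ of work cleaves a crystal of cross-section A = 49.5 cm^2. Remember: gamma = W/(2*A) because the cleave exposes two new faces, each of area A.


Convert: A = 49.5 cm^2 = 0.00495 m^2, W = 19.7 mJ = 0.0197 J
Cleaving exposes two faces of area A, so total new surface = 2*A and gamma = W / (2*A)
gamma = 0.0197 / (2 * 0.00495)
gamma = 1.99 J/m^2

1.99


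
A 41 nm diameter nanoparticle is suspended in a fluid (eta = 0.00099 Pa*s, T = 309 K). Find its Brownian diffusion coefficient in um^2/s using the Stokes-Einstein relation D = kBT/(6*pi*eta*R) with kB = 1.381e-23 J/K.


Radius R = 41/2 = 20.5 nm = 2.05e-08 m
D = kB*T / (6*pi*eta*R)
D = 1.381e-23 * 309 / (6 * pi * 0.00099 * 2.05e-08)
D = 1.11548e-11 m^2/s = 11.155 um^2/s

11.155


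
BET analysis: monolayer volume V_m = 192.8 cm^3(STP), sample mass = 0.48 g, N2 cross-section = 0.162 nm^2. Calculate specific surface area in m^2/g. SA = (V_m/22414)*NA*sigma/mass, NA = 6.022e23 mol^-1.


Number of moles in monolayer = V_m / 22414 = 192.8 / 22414 = 0.00860177
Number of molecules = moles * NA = 0.00860177 * 6.022e23
SA = molecules * sigma / mass
SA = (192.8 / 22414) * 6.022e23 * 0.162e-18 / 0.48
SA = 1748.2 m^2/g

1748.2


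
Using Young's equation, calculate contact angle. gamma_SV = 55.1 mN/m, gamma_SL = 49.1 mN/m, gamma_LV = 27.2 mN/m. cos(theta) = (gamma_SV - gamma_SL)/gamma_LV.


cos(theta) = (gamma_SV - gamma_SL) / gamma_LV
cos(theta) = (55.1 - 49.1) / 27.2
cos(theta) = 0.220588
theta = arccos(0.220588) = 77.26 degrees

77.26


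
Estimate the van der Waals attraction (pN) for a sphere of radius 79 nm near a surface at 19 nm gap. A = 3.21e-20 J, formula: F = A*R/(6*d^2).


Convert to SI: R = 79 nm = 7.9e-08 m, d = 19 nm = 1.9e-08 m
F = A * R / (6 * d^2)
F = 3.21e-20 * 7.9e-08 / (6 * (1.9e-08)^2)
F = 1.17078e-12 N = 1.171 pN

1.171


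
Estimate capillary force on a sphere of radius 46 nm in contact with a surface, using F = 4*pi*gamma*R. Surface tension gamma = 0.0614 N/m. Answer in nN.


Convert radius: R = 46 nm = 4.6e-08 m
F = 4 * pi * gamma * R
F = 4 * pi * 0.0614 * 4.6e-08
F = 3.54925e-08 N = 35.4925 nN

35.4925


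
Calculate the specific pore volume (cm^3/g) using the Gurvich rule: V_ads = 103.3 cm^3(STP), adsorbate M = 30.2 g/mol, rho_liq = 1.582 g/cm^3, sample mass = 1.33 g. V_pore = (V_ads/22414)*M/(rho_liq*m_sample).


Moles adsorbed n = V_ads / 22414 = 103.3 / 22414 = 4.608727e-03 mol
Liquid volume V_liq = n * M / rho_liq = 4.608727e-03 * 30.2 / 1.582 = 0.08798 cm^3
Specific pore volume V_pore = V_liq / m_sample = 0.08798 / 1.33
V_pore = 0.0661 cm^3/g

0.0661


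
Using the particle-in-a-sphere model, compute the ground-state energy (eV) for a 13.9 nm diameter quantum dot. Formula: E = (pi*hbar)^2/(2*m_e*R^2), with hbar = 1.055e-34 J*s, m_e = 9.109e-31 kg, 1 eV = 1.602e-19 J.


Radius R = 13.9/2 = 6.95 nm = 6.95e-09 m
E = (pi * 1.055e-34)^2 / (2 * 9.109e-31 * (6.95e-09)^2)
E(J) = 1.24834e-21
E = E(J) / 1.602e-19 = 0.0078 eV

0.0078


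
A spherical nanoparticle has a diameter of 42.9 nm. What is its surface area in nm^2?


Radius r = 42.9/2 = 21.45 nm
Surface area SA = 4 * pi * r^2
SA = 4 * pi * (21.45)^2
SA = 5781.82 nm^2

5781.82


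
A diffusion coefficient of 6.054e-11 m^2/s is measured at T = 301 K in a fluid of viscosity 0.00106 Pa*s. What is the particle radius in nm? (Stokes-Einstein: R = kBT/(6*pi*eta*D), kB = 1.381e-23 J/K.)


Stokes-Einstein: R = kB*T / (6*pi*eta*D)
R = 1.381e-23 * 301 / (6 * pi * 0.00106 * 6.054e-11)
R = 3.43646e-09 m = 3.44 nm

3.44


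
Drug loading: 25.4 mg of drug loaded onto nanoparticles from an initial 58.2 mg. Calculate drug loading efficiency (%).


Drug loading efficiency = (drug loaded / drug initial) * 100
DLE = 25.4 / 58.2 * 100
DLE = 0.4364 * 100
DLE = 43.64%

43.64


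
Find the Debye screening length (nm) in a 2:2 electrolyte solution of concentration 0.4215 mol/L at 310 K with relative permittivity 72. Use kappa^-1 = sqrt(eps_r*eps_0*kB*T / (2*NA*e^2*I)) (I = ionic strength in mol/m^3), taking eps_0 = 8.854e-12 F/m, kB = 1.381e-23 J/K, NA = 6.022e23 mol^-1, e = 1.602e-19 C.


Ionic strength I = 0.4215 * 2^2 * 1000 = 1686 mol/m^3
kappa^-1 = sqrt(72 * 8.854e-12 * 1.381e-23 * 310 / (2 * 6.022e23 * (1.602e-19)^2 * 1686))
kappa^-1 = 0.229 nm

0.229


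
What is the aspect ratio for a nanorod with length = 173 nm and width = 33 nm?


Aspect ratio AR = length / diameter
AR = 173 / 33
AR = 5.24

5.24


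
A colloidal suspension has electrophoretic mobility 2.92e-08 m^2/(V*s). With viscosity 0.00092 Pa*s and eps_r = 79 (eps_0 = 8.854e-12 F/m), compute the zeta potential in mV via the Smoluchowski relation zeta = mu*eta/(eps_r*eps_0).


Smoluchowski equation: zeta = mu * eta / (eps_r * eps_0)
zeta = 2.92e-08 * 0.00092 / (79 * 8.854e-12)
zeta = 0.038406 V = 38.41 mV

38.41


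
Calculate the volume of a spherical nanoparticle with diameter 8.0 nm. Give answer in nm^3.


Radius r = 8.0/2 = 4 nm
Volume V = (4/3) * pi * r^3
V = (4/3) * pi * (4)^3
V = 268.08 nm^3

268.08


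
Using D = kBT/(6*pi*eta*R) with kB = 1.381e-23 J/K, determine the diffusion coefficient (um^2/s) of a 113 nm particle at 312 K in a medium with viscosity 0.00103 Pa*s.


Radius R = 113/2 = 56.5 nm = 5.65e-08 m
D = kB*T / (6*pi*eta*R)
D = 1.381e-23 * 312 / (6 * pi * 0.00103 * 5.65e-08)
D = 3.92791e-12 m^2/s = 3.928 um^2/s

3.928


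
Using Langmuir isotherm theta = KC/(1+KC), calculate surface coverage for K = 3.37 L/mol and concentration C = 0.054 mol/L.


Langmuir isotherm: theta = K*C / (1 + K*C)
K*C = 3.37 * 0.054 = 0.18198
theta = 0.18198 / (1 + 0.18198) = 0.18198 / 1.18198
theta = 0.154

0.154


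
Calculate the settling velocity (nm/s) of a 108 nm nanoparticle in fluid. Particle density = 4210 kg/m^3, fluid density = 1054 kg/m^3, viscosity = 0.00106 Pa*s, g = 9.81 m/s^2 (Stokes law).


Radius R = 108/2 nm = 5.4e-08 m
Density difference = 4210 - 1054 = 3156 kg/m^3
v = 2 * R^2 * (rho_p - rho_f) * g / (9 * eta)
v = 2 * (5.4e-08)^2 * 3156 * 9.81 / (9 * 0.00106)
v = 1.89267e-08 m/s = 18.9267 nm/s

18.9267


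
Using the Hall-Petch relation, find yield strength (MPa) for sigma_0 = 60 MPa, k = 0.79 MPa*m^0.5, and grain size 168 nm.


d = 168 nm = 1.68e-07 m
sqrt(d) = 0.000409878
Hall-Petch contribution = k / sqrt(d) = 0.79 / 0.000409878 = 1927.4 MPa
sigma = sigma_0 + k/sqrt(d) = 60 + 1927.4 = 1987.4 MPa

1987.4


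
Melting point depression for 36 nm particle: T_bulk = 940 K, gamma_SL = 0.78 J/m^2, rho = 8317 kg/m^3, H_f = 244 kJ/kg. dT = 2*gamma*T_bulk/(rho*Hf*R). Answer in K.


Radius R = 36/2 = 18 nm = 1.8e-08 m
Convert H_f = 244 kJ/kg = 244000 J/kg
dT = 2 * gamma_SL * T_bulk / (rho * H_f * R)
dT = 2 * 0.78 * 940 / (8317 * 244000 * 1.8e-08)
dT = 40.1 K

40.1


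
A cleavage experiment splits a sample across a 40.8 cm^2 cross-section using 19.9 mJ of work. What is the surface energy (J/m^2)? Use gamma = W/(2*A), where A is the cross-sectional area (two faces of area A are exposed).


Convert: A = 40.8 cm^2 = 0.00408 m^2, W = 19.9 mJ = 0.0199 J
Cleaving exposes two faces of area A, so total new surface = 2*A and gamma = W / (2*A)
gamma = 0.0199 / (2 * 0.00408)
gamma = 2.439 J/m^2

2.439


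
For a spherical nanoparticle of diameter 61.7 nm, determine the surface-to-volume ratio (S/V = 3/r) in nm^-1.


Radius r = 61.7/2 = 30.85 nm
S/V = 3 / r = 3 / 30.85
S/V = 0.0972 nm^-1

0.0972


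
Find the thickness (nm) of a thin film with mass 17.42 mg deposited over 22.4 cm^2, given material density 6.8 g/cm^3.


Convert: m = 17.42 mg = 1.7420e-05 kg, A = 22.4 cm^2 = 2.2400e-03 m^2, rho = 6.8 g/cm^3 = 6800 kg/m^3
t = m / (A * rho)
t = 1.7420e-05 / (2.2400e-03 * 6800)
t = 1.1436e-06 m = 1143.6 nm

1143.6


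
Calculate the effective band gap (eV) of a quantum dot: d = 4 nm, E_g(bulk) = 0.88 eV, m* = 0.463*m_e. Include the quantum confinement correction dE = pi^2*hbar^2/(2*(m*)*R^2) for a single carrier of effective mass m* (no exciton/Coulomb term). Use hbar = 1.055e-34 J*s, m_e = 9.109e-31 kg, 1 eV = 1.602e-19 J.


Radius R = 4/2 nm = 2e-09 m
Confinement energy dE = pi^2 * hbar^2 / (2 * m_eff * m_e * R^2)
dE = pi^2 * (1.055e-34)^2 / (2 * 0.463 * 9.109e-31 * (2e-09)^2) J, divided by 1.602e-19 J/eV
dE = 0.2032 eV
Total band gap = E_g(bulk) + dE = 0.88 + 0.2032 = 1.0832 eV

1.0832


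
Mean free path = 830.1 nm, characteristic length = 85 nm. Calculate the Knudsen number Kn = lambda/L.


Knudsen number Kn = lambda / L
Kn = 830.1 / 85
Kn = 9.7659

9.7659


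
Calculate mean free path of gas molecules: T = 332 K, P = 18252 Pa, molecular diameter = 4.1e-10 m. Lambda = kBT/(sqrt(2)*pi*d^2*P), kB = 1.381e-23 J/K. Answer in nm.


Mean free path: lambda = kB*T / (sqrt(2) * pi * d^2 * P)
lambda = 1.381e-23 * 332 / (sqrt(2) * pi * (4.1e-10)^2 * 18252)
lambda = 3.36348e-07 m
lambda = 336.35 nm

336.35


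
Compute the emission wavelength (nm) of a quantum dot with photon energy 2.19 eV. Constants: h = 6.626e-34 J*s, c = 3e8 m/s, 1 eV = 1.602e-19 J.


Convert energy: E = 2.19 eV = 2.19 * 1.602e-19 = 3.50838e-19 J
lambda = h*c / E = 6.626e-34 * 3e8 / 3.50838e-19
lambda = 5.66586e-07 m = 566.6 nm

566.6


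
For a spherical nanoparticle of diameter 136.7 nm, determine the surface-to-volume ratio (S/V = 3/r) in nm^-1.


Radius r = 136.7/2 = 68.35 nm
S/V = 3 / r = 3 / 68.35
S/V = 0.0439 nm^-1

0.0439


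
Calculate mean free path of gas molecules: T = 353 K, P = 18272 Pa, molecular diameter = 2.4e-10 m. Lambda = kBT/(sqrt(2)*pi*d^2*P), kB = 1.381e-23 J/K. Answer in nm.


Mean free path: lambda = kB*T / (sqrt(2) * pi * d^2 * P)
lambda = 1.381e-23 * 353 / (sqrt(2) * pi * (2.4e-10)^2 * 18272)
lambda = 1.04255e-06 m
lambda = 1042.55 nm

1042.55


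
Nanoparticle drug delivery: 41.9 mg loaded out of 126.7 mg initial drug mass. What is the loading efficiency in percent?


Drug loading efficiency = (drug loaded / drug initial) * 100
DLE = 41.9 / 126.7 * 100
DLE = 0.3307 * 100
DLE = 33.07%

33.07


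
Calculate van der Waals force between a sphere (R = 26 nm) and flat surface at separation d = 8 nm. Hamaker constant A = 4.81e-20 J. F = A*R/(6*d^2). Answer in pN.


Convert to SI: R = 26 nm = 2.6e-08 m, d = 8 nm = 8e-09 m
F = A * R / (6 * d^2)
F = 4.81e-20 * 2.6e-08 / (6 * (8e-09)^2)
F = 3.25677e-12 N = 3.257 pN

3.257


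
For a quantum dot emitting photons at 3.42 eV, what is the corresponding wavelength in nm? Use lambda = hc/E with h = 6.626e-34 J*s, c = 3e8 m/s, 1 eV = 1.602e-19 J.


Convert energy: E = 3.42 eV = 3.42 * 1.602e-19 = 5.47884e-19 J
lambda = h*c / E = 6.626e-34 * 3e8 / 5.47884e-19
lambda = 3.62814e-07 m = 362.8 nm

362.8


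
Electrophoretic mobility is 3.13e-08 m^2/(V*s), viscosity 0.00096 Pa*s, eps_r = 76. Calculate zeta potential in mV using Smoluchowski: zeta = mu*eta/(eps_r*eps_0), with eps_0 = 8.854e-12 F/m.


Smoluchowski equation: zeta = mu * eta / (eps_r * eps_0)
zeta = 3.13e-08 * 0.00096 / (76 * 8.854e-12)
zeta = 0.044654 V = 44.65 mV

44.65


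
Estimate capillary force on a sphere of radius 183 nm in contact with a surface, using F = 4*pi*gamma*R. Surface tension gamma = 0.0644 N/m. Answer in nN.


Convert radius: R = 183 nm = 1.83e-07 m
F = 4 * pi * gamma * R
F = 4 * pi * 0.0644 * 1.83e-07
F = 1.48097e-07 N = 148.0972 nN

148.0972


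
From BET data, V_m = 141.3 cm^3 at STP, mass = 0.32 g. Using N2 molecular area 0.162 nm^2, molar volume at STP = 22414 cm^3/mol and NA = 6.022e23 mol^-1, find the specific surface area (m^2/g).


Number of moles in monolayer = V_m / 22414 = 141.3 / 22414 = 0.0063041
Number of molecules = moles * NA = 0.0063041 * 6.022e23
SA = molecules * sigma / mass
SA = (141.3 / 22414) * 6.022e23 * 0.162e-18 / 0.32
SA = 1921.9 m^2/g

1921.9


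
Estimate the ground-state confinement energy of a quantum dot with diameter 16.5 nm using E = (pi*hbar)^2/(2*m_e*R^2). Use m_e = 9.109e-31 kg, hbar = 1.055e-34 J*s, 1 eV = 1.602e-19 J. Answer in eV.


Radius R = 16.5/2 = 8.25 nm = 8.25e-09 m
E = (pi * 1.055e-34)^2 / (2 * 9.109e-31 * (8.25e-09)^2)
E(J) = 8.85923e-22
E = E(J) / 1.602e-19 = 0.0055 eV

0.0055


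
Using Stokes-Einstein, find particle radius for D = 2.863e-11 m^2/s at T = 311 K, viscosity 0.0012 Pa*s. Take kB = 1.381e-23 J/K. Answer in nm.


Stokes-Einstein: R = kB*T / (6*pi*eta*D)
R = 1.381e-23 * 311 / (6 * pi * 0.0012 * 2.863e-11)
R = 6.63209e-09 m = 6.63 nm

6.63


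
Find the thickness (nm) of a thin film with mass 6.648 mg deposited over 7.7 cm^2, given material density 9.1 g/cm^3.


Convert: m = 6.648 mg = 6.6480e-06 kg, A = 7.7 cm^2 = 7.7000e-04 m^2, rho = 9.1 g/cm^3 = 9100 kg/m^3
t = m / (A * rho)
t = 6.6480e-06 / (7.7000e-04 * 9100)
t = 9.4877e-07 m = 948.8 nm

948.8


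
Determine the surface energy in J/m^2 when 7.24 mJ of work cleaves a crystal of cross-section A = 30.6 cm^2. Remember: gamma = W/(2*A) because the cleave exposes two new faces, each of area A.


Convert: A = 30.6 cm^2 = 0.00306 m^2, W = 7.24 mJ = 0.00724 J
Cleaving exposes two faces of area A, so total new surface = 2*A and gamma = W / (2*A)
gamma = 0.00724 / (2 * 0.00306)
gamma = 1.183 J/m^2

1.183


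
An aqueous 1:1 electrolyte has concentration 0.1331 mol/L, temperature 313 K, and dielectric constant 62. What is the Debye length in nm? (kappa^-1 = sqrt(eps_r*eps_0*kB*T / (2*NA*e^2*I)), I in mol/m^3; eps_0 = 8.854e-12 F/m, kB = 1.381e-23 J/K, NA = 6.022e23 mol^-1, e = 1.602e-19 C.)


Ionic strength I = 0.1331 * 1^2 * 1000 = 133.1 mol/m^3
kappa^-1 = sqrt(62 * 8.854e-12 * 1.381e-23 * 313 / (2 * 6.022e23 * (1.602e-19)^2 * 133.1))
kappa^-1 = 0.759 nm

0.759


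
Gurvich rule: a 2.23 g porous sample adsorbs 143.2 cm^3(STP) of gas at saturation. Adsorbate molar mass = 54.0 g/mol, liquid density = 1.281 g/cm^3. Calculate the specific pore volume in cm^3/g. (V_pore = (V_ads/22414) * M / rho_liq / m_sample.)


Moles adsorbed n = V_ads / 22414 = 143.2 / 22414 = 6.388864e-03 mol
Liquid volume V_liq = n * M / rho_liq = 6.388864e-03 * 54.0 / 1.281 = 0.26932 cm^3
Specific pore volume V_pore = V_liq / m_sample = 0.26932 / 2.23
V_pore = 0.1208 cm^3/g

0.1208


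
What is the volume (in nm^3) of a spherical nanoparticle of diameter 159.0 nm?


Radius r = 159.0/2 = 79.5 nm
Volume V = (4/3) * pi * r^3
V = (4/3) * pi * (79.5)^3
V = 2104699.0 nm^3

2104699.0


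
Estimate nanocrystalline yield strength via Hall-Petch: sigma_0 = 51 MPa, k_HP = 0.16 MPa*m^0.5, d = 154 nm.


d = 154 nm = 1.54e-07 m
sqrt(d) = 0.0003924283
Hall-Petch contribution = k / sqrt(d) = 0.16 / 0.0003924283 = 407.7 MPa
sigma = sigma_0 + k/sqrt(d) = 51 + 407.7 = 458.7 MPa

458.7


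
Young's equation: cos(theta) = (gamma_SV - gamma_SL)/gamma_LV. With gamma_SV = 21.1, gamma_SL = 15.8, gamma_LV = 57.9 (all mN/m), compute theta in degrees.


cos(theta) = (gamma_SV - gamma_SL) / gamma_LV
cos(theta) = (21.1 - 15.8) / 57.9
cos(theta) = 0.091537
theta = arccos(0.091537) = 84.75 degrees

84.75


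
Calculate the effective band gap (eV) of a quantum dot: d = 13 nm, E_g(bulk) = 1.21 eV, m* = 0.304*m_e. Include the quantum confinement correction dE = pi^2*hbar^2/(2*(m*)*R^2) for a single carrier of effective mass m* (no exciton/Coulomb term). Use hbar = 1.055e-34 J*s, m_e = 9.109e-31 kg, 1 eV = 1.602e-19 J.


Radius R = 13/2 nm = 6.5e-09 m
Confinement energy dE = pi^2 * hbar^2 / (2 * m_eff * m_e * R^2)
dE = pi^2 * (1.055e-34)^2 / (2 * 0.304 * 9.109e-31 * (6.5e-09)^2) J, divided by 1.602e-19 J/eV
dE = 0.0293 eV
Total band gap = E_g(bulk) + dE = 1.21 + 0.0293 = 1.2393 eV

1.2393


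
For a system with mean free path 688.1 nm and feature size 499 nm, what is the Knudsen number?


Knudsen number Kn = lambda / L
Kn = 688.1 / 499
Kn = 1.379

1.379


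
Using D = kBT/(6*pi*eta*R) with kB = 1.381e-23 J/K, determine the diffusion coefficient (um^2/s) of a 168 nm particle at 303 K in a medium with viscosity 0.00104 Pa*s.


Radius R = 168/2 = 84 nm = 8.4e-08 m
D = kB*T / (6*pi*eta*R)
D = 1.381e-23 * 303 / (6 * pi * 0.00104 * 8.4e-08)
D = 2.5411e-12 m^2/s = 2.541 um^2/s

2.541


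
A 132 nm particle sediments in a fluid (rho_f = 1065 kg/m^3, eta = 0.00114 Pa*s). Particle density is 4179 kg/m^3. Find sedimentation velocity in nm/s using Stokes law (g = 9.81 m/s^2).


Radius R = 132/2 nm = 6.6e-08 m
Density difference = 4179 - 1065 = 3114 kg/m^3
v = 2 * R^2 * (rho_p - rho_f) * g / (9 * eta)
v = 2 * (6.6e-08)^2 * 3114 * 9.81 / (9 * 0.00114)
v = 2.59393e-08 m/s = 25.9393 nm/s

25.9393
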